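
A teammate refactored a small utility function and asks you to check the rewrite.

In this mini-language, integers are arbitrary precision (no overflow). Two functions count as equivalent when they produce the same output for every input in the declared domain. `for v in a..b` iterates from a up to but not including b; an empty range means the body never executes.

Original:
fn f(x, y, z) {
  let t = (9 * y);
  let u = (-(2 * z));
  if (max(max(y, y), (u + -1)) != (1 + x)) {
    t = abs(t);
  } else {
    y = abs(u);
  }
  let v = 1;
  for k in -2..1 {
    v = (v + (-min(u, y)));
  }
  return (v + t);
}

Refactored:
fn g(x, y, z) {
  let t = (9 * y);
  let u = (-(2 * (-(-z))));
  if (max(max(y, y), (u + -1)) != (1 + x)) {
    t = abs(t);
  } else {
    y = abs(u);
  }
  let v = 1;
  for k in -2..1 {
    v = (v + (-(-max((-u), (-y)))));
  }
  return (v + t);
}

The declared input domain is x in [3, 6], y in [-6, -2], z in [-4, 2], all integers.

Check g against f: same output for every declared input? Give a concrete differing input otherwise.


Behavior is preserved: although min/max/abs usage differs, the outputs never diverge.
Spot check at x=6, y=-4, z=-4 — f: t becomes -36; next u becomes 8; next (max(max(y, y), (u + -1)) != (1 + x)) evaluates to false; next y becomes 8; next v becomes 1; next at k=-2:; next v becomes -7; next at k=-1:; next v becomes -15; next at k=0:; next v becomes -23; next final value -59. g: t becomes -36; next u becomes 8; next (max(max(y, y), (u + -1)) != (1 + x)) evaluates to false; next y becomes 8; next v becomes 1; next at k=-2:; next v becomes -7; next at k=-1:; next v becomes -15; next at k=0:; next v becomes -23; next final value -59. Both give -59.
An exhaustive pass over the 140 declared inputs shows identical outputs.
verdict: equivalent


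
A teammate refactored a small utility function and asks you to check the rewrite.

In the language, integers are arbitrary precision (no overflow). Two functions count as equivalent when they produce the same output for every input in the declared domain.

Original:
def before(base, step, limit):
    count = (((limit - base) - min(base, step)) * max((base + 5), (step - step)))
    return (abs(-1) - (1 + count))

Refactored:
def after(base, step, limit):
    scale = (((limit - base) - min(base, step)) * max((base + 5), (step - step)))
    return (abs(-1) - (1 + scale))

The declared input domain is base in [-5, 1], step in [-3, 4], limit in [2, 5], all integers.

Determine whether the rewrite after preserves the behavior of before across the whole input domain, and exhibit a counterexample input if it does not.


Side by side, the visible changes include: local variable names differ.
One worked example (base=-2, step=4, limit=4) — before: count := 24 | result -24; after: scale := 24 | result -24; agreement on -24.
Checked all 224 inputs in the declared domain: the outputs agree on every one.
verdict: equivalent


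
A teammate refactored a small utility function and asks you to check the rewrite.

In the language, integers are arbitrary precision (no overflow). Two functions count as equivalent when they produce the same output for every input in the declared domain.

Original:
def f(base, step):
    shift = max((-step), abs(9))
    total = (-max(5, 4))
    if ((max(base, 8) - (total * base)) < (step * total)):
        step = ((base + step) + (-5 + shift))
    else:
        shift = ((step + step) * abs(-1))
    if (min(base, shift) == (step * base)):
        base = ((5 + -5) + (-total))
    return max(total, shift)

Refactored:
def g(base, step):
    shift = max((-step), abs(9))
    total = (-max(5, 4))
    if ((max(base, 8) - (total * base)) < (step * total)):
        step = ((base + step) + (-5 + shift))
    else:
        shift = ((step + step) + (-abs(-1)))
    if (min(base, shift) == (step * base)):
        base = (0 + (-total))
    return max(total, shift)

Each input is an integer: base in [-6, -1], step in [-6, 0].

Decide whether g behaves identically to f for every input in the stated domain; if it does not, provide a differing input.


Take base=-1, step=0.
f: shift = 9; total = -5; ((max(base, 8) - (total * base)) < (step * total)) -> false; shift = 0; (min(base, shift) == (step * base)) -> false; return 0
g: shift = 9; total = -5; ((max(base, 8) - (total * base)) < (step * total)) -> false; shift = -1; (min(base, shift) == (step * base)) -> false; return -1
0 and -1 differ, so these are not the same function on this domain.
verdict: not equivalent; witness: base=-1, step=0


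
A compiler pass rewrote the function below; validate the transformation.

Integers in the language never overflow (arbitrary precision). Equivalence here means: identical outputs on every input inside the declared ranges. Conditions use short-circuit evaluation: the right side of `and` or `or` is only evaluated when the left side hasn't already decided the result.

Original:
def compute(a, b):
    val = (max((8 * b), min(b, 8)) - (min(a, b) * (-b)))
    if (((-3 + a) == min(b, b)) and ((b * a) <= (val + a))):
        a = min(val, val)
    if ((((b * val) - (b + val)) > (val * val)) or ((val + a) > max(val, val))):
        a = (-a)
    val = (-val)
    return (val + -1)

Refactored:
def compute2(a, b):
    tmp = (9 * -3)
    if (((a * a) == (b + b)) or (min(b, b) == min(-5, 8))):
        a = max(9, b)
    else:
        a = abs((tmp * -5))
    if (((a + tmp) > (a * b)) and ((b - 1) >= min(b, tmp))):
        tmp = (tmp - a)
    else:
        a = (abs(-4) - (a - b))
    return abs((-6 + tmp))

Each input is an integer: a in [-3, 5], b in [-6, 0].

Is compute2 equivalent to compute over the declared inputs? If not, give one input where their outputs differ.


Take a=-3, b=-6.
compute: val = 30; (((-3 + a) == min(b, b)) and ((b * a) <= (val + a))) -> true; a = 30; ((((b * val) - (b + val)) > (val * val)) or ((val + a) > max(val, val))) -> true; a = -30; val = -30; return -31
compute2: tmp = -27; (((a * a) == (b + b)) or (min(b, b) == min(-5, 8))) -> false; a = 135; (((a + tmp) > (a * b)) and ((b - 1) >= min(b, tmp))) -> true; tmp = -162; return 168
-31 != 168, so the rewrite changes behavior.
verdict: not equivalent; witness: a=-3, b=-6


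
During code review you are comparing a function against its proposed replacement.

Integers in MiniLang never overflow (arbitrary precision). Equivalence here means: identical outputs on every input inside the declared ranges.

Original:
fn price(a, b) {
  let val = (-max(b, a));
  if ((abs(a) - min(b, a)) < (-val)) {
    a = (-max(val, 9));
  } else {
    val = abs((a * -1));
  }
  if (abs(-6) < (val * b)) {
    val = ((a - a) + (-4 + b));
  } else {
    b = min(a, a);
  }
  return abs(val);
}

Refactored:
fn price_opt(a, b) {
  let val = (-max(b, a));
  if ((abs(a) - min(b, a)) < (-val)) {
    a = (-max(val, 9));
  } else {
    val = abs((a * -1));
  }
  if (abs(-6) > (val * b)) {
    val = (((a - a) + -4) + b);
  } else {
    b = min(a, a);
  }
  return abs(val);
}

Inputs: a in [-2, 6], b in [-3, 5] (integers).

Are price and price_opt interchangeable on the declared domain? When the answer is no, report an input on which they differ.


Take a=-2, b=-3.
price: val = 2; ((abs(a) - min(b, a)) < (-val)) -> false; val = 2; (abs(-6) < (val * b)) -> false; b = -2; return 2
price_opt: val = 2; ((abs(a) - min(b, a)) < (-val)) -> false; val = 2; (abs(-6) > (val * b)) -> true; val = -7; return 7
2 and 7 differ, so these are not the same function on this domain.
verdict: not equivalent; witness: a=-2, b=-3


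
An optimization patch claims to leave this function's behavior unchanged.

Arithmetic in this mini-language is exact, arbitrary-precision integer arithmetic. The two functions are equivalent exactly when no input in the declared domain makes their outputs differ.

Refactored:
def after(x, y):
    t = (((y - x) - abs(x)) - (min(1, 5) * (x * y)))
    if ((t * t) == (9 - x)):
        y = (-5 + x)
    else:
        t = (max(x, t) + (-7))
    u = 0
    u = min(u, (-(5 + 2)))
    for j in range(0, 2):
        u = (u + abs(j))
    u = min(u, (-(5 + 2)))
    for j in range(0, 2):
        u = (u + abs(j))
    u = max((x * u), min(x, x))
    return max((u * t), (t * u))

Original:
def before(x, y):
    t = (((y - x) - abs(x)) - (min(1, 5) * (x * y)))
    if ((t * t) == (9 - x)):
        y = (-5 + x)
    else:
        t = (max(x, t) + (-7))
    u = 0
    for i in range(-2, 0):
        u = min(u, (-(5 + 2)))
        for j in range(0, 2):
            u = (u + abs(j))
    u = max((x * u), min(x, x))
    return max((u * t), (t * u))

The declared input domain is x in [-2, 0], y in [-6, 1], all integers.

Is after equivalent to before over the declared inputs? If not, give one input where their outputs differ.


Comparing the listings, the differences include: arithmetic usage differs, plus statement counts differ, plus local variable names differ, plus min/max/abs usage differs, plus constant usage differs.
One worked example (x=0, y=-4) — before: t becomes -4; next ((t * t) == (9 - x)) evaluates to false; next t becomes -7; next u becomes 0; next at i=-2:; next u becomes -7; next at j=0:; next u becomes -7; next at j=1:; next u becomes -6; next at i=-1:; next u becomes -7; next at j=0:; next u becomes -7; next at j=1:; next u becomes -6; next u becomes 0; next final value 0; after: t becomes -4; next ((t * t) == (9 - x)) evaluates to false; next t becomes -7; next u becomes 0; next u becomes -7; next at j=0:; next u becomes -7; next at j=1:; next u becomes -6; next u becomes -7; next at j=0:; next u becomes -7; next at j=1:; next u becomes -6; next u becomes 0; next final value 0; agreement on 0.
An exhaustive pass over the 24 declared inputs shows identical outputs.
verdict: equivalent


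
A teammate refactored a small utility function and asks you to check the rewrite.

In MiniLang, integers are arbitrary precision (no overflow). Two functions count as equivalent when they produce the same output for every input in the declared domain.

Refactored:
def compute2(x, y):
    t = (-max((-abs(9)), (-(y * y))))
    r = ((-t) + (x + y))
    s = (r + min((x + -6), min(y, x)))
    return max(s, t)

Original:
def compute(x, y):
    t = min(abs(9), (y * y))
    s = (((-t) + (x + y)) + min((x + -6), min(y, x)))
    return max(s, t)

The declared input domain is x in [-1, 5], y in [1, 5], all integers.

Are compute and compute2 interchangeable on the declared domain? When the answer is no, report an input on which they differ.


Equivalent — the differences include min/max/abs usage differs, local variable names differ, statement counts differ, yet no declared input distinguishes the two.
Tracing x=5, y=5: compute: t becomes 9; next s becomes 0; next final value 9 | compute2: t becomes 9; next r becomes 1; next s becomes 0; next final value 9 — matching result 9.
Every one of the 35 inputs gives matching results.
verdict: equivalent


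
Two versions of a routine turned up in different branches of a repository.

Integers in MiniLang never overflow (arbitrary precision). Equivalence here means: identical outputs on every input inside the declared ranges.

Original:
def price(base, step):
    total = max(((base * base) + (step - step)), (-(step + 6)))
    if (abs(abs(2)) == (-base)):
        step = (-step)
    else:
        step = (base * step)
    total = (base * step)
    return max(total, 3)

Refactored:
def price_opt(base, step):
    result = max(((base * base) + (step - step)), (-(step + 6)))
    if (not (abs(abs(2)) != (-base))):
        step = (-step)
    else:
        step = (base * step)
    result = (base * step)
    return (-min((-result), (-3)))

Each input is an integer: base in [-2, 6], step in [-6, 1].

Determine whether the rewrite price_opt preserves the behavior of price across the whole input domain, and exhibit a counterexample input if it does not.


Comparing the listings, the differences include: min/max/abs usage differs; boolean connective usage differs; local variable names differ; comparison usage differs.
As a probe, take base=6, step=-1: price runs total=36, then (abs(abs(2)) == (-base)) is false, then step=-6, then total=-36, then returns 3; price_opt runs result=36, then (not (abs(abs(2)) != (-base))) is false, then step=-6, then result=-36, then returns 3; both end at 3.
An exhaustive pass over the 72 declared inputs shows identical outputs.
verdict: equivalent


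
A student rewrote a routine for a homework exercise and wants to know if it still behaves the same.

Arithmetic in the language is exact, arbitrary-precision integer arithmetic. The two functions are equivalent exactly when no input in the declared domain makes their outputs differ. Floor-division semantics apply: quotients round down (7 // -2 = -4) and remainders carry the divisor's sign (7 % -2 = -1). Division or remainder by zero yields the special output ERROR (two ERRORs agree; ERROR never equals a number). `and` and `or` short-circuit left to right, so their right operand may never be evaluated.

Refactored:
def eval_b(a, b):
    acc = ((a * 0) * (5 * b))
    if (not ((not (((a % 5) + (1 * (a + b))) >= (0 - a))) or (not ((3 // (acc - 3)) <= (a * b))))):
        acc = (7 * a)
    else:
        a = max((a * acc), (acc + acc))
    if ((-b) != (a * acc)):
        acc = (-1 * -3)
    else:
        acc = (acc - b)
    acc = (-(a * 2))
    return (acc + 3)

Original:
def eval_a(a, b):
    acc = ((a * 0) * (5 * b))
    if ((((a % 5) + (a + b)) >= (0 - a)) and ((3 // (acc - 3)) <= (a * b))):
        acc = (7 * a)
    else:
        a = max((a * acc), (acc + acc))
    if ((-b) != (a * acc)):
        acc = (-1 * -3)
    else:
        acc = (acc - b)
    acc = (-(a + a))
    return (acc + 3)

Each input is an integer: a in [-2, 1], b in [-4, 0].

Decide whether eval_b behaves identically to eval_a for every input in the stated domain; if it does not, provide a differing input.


Side by side, the visible changes include: arithmetic usage differs; also boolean connective usage differs; also constant usage differs.
Tracing a=0, b=-1: eval_a: acc=0, then ((((a % 5) + (a + b)) >= (0 - a)) and ((3 // (acc - 3)) <= (a * b))) is false, then a=0, then ((-b) != (a * acc)) is true, then acc=3, then acc=0, then returns 3 | eval_b: acc=0, then (not ((not (((a % 5) + (1 * (a + b))) >= (0 - a))) or (not ((3 // (acc - 3)) <= (a * b))))) is false, then a=0, then ((-b) != (a * acc)) is true, then acc=3, then acc=0, then returns 3 — matching result 3.
Checked all 20 inputs in the declared domain: the outputs agree on every one.
verdict: equivalent


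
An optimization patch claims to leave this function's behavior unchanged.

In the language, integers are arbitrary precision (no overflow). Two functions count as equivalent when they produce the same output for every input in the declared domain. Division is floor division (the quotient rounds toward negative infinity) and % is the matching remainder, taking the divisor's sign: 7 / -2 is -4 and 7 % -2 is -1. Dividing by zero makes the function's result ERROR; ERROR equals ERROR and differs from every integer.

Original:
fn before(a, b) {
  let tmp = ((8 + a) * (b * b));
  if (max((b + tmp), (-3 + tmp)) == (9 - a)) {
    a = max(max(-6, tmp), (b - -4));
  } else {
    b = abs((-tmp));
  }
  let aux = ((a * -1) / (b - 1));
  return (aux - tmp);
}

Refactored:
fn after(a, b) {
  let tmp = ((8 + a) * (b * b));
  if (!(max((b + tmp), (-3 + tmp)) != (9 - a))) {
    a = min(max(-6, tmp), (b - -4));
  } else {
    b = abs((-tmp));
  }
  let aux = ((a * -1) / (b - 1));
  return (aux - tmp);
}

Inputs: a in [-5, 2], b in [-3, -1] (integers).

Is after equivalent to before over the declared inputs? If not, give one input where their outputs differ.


a=1, b=-1 yields -5 from before but -8 from after.
verdict: not equivalent; witness: a=1, b=-1


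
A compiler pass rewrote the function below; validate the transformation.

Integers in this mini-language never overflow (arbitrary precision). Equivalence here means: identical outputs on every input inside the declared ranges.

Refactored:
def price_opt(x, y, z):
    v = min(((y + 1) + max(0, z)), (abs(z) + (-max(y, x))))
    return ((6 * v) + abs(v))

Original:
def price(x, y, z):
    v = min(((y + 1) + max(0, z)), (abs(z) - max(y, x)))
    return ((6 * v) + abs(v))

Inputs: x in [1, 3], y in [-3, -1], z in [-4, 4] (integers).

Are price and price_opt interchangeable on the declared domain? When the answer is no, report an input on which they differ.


Comparing the listings, the differences include: arithmetic usage differs.
Tracing x=1, y=-1, z=0: price: v := -1 | result -5 | price_opt: v := -1 | result -5 — matching result -5.
An exhaustive pass over the 81 declared inputs shows identical outputs.
verdict: equivalent


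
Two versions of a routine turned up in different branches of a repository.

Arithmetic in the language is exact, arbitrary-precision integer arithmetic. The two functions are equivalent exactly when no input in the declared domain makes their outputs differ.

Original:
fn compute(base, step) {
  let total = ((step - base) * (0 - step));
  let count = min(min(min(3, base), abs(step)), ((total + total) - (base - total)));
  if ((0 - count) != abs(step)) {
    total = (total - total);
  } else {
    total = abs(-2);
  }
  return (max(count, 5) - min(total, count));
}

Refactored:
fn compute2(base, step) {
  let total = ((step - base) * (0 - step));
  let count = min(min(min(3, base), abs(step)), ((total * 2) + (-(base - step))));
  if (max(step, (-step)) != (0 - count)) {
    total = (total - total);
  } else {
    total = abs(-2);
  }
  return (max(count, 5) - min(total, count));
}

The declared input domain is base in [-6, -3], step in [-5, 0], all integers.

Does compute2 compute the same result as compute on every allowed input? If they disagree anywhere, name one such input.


Run the pair on base=-3, step=-5.
compute: total=-10, then count=-27, then ((0 - count) != abs(step)) is true, then total=0, then returns 32
compute2: total=-10, then count=-22, then (max(step, (-step)) != (0 - count)) is true, then total=0, then returns 27
32 and 27 differ, so these are not the same function on this domain.
verdict: not equivalent; witness: base=-3, step=-5


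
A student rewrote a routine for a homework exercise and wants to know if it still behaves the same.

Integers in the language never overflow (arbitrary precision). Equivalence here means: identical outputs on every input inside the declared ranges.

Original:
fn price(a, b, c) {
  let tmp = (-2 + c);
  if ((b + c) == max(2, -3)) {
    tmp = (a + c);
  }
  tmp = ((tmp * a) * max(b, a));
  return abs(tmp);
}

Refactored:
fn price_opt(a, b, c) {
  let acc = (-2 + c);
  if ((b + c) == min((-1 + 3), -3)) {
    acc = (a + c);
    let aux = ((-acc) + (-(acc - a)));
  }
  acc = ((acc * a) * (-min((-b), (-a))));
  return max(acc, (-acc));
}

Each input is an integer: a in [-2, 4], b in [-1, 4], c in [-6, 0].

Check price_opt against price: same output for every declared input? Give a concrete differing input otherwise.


Not equivalent: a=-1, b=-1, c=-2 separates them (4 vs 3).
price: tmp := -4 | ((b + c) == max(2, -3)): false | tmp := -4 | result 4
price_opt: acc := -4 | ((b + c) == min((-1 + 3), -3)): true | acc := -3 | aux := 5 | acc := -3 | result 3
verdict: not equivalent; witness: a=-1, b=-1, c=-2


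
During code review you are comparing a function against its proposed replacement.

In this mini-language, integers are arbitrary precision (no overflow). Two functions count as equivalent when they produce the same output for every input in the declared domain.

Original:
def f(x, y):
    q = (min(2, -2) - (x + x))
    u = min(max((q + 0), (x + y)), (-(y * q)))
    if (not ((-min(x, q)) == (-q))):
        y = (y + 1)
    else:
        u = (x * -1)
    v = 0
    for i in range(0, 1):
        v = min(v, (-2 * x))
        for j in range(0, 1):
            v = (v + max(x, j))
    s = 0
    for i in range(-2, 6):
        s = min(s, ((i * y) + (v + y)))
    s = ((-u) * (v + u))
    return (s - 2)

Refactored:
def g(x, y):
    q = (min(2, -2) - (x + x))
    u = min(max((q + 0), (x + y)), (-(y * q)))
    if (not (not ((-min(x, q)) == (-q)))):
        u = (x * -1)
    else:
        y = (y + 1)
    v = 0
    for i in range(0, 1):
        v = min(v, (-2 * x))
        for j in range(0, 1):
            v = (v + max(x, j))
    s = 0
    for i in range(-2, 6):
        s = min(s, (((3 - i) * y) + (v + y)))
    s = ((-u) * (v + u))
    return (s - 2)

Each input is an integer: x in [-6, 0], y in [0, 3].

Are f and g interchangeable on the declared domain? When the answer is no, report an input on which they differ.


Changes here: boolean connective usage differs; also constant usage differs; also arithmetic usage differs; the full 28-point sweep finds no disagreement.
verdict: equivalent


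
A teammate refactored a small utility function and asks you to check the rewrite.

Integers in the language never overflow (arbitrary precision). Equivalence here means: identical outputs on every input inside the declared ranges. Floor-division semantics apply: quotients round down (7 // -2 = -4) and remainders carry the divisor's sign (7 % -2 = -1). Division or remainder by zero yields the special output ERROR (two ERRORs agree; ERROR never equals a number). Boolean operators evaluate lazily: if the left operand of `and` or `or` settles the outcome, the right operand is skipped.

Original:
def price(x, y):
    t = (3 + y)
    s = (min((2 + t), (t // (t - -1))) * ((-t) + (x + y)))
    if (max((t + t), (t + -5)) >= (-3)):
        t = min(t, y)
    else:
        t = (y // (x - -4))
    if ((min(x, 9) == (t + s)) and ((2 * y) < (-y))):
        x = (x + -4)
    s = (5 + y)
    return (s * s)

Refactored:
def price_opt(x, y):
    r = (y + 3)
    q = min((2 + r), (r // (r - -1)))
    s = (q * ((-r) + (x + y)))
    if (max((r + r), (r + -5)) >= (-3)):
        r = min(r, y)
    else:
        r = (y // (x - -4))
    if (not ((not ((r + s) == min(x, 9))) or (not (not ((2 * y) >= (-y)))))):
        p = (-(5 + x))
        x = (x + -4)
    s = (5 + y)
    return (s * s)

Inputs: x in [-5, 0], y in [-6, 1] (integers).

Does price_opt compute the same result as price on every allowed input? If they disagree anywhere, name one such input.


This is a faithful refactor — constant usage differs; also comparison usage differs; also local variable names differ; also arithmetic usage differs; also statement counts differ; also boolean connective usage differs, but the computed results match everywhere.
One worked example (x=-3, y=-6) — price: t becomes -3; next s becomes 6; next (max((t + t), (t + -5)) >= (-3)) evaluates to false; next t becomes -6; next ((min(x, 9) == (t + s)) and ((2 * y) < (-y))) evaluates to false; next s becomes -1; next final value 1; price_opt: r becomes -3; next q becomes -1; next s becomes 6; next (max((r + r), (r + -5)) >= (-3)) evaluates to false; next r becomes -6; next (not ((not ((r + s) == min(x, 9))) or (not (not ((2 * y) >= (-y)))))) evaluates to false; next s becomes -1; next final value 1; agreement on 1.
Across all 48 domain points the two functions coincide.
verdict: equivalent


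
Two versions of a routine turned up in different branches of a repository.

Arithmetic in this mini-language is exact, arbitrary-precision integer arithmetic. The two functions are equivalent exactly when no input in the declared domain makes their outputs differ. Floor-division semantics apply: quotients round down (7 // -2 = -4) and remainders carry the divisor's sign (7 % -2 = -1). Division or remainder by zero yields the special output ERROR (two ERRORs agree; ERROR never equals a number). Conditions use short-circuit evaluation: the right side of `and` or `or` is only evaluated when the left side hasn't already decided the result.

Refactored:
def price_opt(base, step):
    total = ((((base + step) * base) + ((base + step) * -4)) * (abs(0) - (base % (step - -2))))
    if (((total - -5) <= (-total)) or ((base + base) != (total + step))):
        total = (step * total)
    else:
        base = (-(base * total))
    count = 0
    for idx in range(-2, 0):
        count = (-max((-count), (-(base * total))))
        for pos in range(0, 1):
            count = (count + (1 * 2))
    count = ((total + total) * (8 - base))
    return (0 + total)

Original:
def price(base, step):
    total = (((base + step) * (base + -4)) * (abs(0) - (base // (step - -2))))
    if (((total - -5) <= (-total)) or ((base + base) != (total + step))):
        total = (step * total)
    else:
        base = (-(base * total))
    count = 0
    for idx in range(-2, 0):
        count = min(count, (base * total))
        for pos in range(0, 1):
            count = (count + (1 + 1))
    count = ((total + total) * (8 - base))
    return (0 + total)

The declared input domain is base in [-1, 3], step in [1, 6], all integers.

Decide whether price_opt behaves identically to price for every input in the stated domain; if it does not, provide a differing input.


There is a counterexample at base=-1, step=2: -10 on one side, 30 on the other.
price: total := -5 | (((total - -5) <= (-total)) or ((base + base) != (total + step))): true | total := -10 | count := 0 | iter idx=-2: | count := 0 | iter pos=0: | count := 2 | iter idx=-1: | count := 2 | iter pos=0: | count := 4 | count := -180 | result -10
price_opt: total := 15 | (((total - -5) <= (-total)) or ((base + base) != (total + step))): true | total := 30 | count := 0 | iter idx=-2: | count := -30 | iter pos=0: | count := -28 | iter idx=-1: | count := -30 | iter pos=0: | count := -28 | count := 540 | result 30
verdict: not equivalent; witness: base=-1, step=2


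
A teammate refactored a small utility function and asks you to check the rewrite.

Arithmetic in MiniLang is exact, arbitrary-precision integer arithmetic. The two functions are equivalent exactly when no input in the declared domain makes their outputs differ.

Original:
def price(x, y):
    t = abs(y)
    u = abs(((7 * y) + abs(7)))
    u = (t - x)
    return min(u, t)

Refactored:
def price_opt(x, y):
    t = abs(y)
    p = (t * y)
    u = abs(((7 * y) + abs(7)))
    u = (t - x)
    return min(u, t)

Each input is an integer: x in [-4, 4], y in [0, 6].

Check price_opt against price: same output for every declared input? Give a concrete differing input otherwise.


The two are interchangeable: local variable names differ; arithmetic usage differs; statement counts differ, and every declared input agrees.
Tracing x=3, y=0: price: t = 0; u = 7; u = -3; return -3 | price_opt: t = 0; p = 0; u = 7; u = -3; return -3 — matching result -3.
Checked all 63 inputs in the declared domain: the outputs agree on every one.
verdict: equivalent


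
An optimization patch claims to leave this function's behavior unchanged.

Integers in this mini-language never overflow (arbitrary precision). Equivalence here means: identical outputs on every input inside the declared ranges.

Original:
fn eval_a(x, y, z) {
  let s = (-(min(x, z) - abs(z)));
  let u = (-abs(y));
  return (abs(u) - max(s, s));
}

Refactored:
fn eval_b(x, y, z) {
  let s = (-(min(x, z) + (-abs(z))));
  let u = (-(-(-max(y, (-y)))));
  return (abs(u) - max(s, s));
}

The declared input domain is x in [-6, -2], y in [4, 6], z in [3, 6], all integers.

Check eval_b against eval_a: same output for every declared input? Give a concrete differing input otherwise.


The two versions differ — the changes include arithmetic usage differs, and min/max/abs usage differs.
As a probe, take x=-3, y=5, z=4: eval_a runs s = 7; u = -5; return -2; eval_b runs s = 7; u = -5; return -2; both end at -2.
Across all 60 domain points the two functions coincide.
verdict: equivalent


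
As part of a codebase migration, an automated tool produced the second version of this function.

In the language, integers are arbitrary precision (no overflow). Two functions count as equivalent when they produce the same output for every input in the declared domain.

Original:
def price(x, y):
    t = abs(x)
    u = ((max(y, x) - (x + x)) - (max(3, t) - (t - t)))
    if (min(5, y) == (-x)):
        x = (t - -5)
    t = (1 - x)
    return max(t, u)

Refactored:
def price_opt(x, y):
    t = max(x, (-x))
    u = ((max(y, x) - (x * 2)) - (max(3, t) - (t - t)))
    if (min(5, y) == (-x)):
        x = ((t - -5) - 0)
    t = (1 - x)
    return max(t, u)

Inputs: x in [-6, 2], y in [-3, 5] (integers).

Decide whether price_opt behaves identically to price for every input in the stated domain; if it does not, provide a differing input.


This is a faithful refactor — min/max/abs usage differs; also arithmetic usage differs; also constant usage differs, but the computed results match everywhere.
Tracing x=1, y=4: price: t := 1 | u := -1 | (min(5, y) == (-x)): false | t := 0 | result 0 | price_opt: t := 1 | u := -1 | (min(5, y) == (-x)): false | t := 0 | result 0 — matching result 0.
Every one of the 81 inputs gives matching results.
verdict: equivalent


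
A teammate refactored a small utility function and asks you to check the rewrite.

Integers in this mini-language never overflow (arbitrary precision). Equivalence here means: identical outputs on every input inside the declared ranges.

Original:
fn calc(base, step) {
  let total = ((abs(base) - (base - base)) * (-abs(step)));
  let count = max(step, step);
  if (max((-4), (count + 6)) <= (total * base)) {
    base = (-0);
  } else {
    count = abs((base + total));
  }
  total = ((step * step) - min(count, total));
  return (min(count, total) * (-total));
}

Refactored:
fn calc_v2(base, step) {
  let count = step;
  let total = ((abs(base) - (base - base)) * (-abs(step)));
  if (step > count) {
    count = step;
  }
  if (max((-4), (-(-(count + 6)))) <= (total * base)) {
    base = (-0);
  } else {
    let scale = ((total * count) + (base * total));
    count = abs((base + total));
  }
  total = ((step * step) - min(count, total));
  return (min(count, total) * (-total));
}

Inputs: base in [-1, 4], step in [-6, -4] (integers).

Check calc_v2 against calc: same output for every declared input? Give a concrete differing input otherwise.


Changes here: min/max/abs usage differs; and statement counts differ; and local variable names differ; and comparison usage differs; and arithmetic usage differs; and branching structure differs; the full 18-point sweep finds no disagreement.
verdict: equivalent


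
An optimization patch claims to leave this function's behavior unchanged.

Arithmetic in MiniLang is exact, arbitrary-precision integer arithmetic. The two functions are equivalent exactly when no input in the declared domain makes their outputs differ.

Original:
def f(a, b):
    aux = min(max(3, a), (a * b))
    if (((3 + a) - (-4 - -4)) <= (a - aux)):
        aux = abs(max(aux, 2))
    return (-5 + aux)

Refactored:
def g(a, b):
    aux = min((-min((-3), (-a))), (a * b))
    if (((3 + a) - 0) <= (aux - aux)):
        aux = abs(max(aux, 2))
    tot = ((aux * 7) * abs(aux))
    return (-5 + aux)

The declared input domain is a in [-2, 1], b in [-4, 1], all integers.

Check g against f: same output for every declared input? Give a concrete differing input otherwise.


Input a=1, b=-4: -3 from f versus -9 from g.
verdict: not equivalent; witness: a=1, b=-4


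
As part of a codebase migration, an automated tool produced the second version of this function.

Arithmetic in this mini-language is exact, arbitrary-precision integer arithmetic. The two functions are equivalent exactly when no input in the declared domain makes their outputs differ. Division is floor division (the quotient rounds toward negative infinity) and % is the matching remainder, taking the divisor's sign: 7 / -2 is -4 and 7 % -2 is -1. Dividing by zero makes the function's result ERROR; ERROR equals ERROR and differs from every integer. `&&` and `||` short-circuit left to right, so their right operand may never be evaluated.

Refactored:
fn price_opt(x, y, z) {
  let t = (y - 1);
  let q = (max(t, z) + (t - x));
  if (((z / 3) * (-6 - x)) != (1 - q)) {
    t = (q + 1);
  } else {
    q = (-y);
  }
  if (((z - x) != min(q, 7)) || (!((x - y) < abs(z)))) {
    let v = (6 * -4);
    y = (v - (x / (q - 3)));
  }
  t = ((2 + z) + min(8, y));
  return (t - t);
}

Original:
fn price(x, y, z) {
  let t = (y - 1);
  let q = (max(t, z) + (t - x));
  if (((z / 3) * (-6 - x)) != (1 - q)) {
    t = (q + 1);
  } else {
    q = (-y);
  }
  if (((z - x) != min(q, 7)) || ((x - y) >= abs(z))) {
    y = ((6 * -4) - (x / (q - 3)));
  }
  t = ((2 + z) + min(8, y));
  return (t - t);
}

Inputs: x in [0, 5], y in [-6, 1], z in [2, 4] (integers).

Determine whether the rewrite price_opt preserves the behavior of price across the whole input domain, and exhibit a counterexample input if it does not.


Differences: comparison usage differs, and boolean connective usage differs, and statement counts differ, and local variable names differ — yet all 144 inputs agree.
verdict: equivalent


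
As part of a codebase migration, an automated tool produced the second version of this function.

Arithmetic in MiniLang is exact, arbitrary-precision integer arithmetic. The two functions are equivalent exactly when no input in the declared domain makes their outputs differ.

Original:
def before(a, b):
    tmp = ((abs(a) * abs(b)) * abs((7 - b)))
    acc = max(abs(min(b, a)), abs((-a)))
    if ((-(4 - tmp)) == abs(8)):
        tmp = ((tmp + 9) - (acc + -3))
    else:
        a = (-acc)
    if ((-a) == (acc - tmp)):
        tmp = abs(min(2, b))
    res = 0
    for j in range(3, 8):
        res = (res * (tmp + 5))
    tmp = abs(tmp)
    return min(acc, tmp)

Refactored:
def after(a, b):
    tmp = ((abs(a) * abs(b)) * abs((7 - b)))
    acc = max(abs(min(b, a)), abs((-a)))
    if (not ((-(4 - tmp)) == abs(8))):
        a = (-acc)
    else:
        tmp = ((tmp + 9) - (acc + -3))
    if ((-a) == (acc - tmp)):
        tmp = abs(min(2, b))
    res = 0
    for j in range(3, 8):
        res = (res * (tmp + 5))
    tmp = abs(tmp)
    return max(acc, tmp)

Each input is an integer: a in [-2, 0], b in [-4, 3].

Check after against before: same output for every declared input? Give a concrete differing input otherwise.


Take a=-2, b=-4.
before: tmp := 88 | acc := 4 | ((-(4 - tmp)) == abs(8)): false | a := -4 | ((-a) == (acc - tmp)): false | res := 0 | iter j=3: | res := 0 | iter j=4: | res := 0 | iter j=5: | res := 0 | iter j=6: | res := 0 | iter j=7: | res := 0 | tmp := 88 | result 4
after: tmp := 88 | acc := 4 | (not ((-(4 - tmp)) == abs(8))): true | a := -4 | ((-a) == (acc - tmp)): false | res := 0 | iter j=3: | res := 0 | iter j=4: | res := 0 | iter j=5: | res := 0 | iter j=6: | res := 0 | iter j=7: | res := 0 | tmp := 88 | result 88
4 and 88 differ, so these are not the same function on this domain.
verdict: not equivalent; witness: a=-2, b=-4


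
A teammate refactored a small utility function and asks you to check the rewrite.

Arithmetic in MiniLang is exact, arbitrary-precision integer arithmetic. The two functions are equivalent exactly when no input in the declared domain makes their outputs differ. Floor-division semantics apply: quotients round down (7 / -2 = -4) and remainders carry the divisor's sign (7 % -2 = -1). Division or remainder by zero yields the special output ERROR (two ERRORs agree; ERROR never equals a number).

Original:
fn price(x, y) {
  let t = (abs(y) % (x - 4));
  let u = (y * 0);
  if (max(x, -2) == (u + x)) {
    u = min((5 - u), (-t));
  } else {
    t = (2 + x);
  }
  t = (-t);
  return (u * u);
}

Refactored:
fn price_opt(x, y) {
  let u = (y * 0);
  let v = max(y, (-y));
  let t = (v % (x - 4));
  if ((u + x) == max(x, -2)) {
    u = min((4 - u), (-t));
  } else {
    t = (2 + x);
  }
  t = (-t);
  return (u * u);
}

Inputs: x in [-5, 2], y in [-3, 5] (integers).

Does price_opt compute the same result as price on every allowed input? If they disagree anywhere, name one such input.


Consider the input x=-2, y=-1.
price: t = -5; u = 0; (max(x, -2) == (u + x)) -> true; u = 5; t = 5; return 25
price_opt: u = 0; v = 1; t = -5; ((u + x) == max(x, -2)) -> true; u = 4; t = 5; return 16
25 != 16, so the rewrite changes behavior.
verdict: not equivalent; witness: x=-2, y=-1


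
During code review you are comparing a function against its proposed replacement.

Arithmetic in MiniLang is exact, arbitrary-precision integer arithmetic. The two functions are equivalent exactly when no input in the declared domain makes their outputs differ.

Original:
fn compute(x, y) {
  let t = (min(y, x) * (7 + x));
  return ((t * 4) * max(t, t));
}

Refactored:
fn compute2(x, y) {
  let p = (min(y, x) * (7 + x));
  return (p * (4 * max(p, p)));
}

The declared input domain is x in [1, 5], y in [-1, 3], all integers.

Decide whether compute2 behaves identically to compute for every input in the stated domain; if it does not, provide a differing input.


The two versions differ — the changes include local variable names differ.
As a probe, take x=2, y=3: compute runs t = 18; return 1296; compute2 runs p = 18; return 1296; both end at 1296.
Across all 25 domain points the two functions coincide.
verdict: equivalent


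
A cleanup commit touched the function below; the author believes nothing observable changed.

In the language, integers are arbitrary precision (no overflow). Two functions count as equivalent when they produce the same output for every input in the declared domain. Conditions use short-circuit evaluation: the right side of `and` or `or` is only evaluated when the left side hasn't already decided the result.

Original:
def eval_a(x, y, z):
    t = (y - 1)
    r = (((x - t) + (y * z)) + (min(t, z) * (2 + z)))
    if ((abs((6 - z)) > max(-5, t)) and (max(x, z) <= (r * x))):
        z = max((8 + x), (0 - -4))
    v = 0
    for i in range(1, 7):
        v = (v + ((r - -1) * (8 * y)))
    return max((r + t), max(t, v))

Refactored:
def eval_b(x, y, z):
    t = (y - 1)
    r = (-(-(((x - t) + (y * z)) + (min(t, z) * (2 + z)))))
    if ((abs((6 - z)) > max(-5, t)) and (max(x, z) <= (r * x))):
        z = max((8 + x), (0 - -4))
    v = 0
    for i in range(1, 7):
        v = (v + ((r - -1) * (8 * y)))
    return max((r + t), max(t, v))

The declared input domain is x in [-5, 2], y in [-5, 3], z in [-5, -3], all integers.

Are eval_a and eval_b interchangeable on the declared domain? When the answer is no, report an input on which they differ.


Although same computation, different form, 216/216 inputs agree.
verdict: equivalent


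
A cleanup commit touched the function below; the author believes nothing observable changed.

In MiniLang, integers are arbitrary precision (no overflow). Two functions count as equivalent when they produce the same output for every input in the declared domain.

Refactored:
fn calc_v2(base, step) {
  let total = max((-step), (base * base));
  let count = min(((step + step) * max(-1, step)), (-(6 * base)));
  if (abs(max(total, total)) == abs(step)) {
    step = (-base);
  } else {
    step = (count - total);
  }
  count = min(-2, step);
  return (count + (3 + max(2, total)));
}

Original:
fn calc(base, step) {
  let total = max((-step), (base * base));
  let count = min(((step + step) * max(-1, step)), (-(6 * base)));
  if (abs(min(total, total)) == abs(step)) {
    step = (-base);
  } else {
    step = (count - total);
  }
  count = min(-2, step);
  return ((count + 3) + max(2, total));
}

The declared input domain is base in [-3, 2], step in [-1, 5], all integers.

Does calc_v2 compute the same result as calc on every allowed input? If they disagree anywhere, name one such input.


The edit looks behavioral (`min(total, total)` became `max(total, total)`), but over these ranges it never changes the outcome; all 42 inputs agree.
verdict: equivalent


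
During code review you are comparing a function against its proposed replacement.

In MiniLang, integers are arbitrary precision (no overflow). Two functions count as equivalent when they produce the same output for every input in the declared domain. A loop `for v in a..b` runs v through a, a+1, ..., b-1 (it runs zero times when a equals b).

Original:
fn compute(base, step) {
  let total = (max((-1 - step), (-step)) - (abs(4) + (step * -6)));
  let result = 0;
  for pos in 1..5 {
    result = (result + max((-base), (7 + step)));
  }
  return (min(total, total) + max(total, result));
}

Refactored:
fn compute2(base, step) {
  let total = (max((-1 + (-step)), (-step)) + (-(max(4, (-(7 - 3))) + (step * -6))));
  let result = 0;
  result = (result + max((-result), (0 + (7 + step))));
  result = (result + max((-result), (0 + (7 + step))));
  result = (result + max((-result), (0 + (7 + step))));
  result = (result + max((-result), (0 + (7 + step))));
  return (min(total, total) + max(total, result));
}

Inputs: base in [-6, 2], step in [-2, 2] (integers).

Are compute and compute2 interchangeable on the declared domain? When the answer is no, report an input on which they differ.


Take base=-6, step=-2.
compute: total becomes -14; next result becomes 0; next at pos=1:; next result becomes 6; next at pos=2:; next result becomes 12; next at pos=3:; next result becomes 18; next at pos=4:; next result becomes 24; next final value 10
compute2: total becomes -14; next result becomes 0; next result becomes 5; next result becomes 10; next result becomes 15; next result becomes 20; next final value 6
10 and 6 differ, so these are not the same function on this domain.
verdict: not equivalent; witness: base=-6, step=-2
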